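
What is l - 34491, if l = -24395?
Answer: -58886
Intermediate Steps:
l - 34491 = -24395 - 34491 = -58886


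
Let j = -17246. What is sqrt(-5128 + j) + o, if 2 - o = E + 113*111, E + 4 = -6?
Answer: -12531 + 3*I*sqrt(2486) ≈ -12531.0 + 149.58*I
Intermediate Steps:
E = -10 (E = -4 - 6 = -10)
o = -12531 (o = 2 - (-10 + 113*111) = 2 - (-10 + 12543) = 2 - 1*12533 = 2 - 12533 = -12531)
sqrt(-5128 + j) + o = sqrt(-5128 - 17246) - 12531 = sqrt(-22374) - 12531 = 3*I*sqrt(2486) - 12531 = -12531 + 3*I*sqrt(2486)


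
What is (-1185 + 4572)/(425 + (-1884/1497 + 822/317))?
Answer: 535765821/67438877 ≈ 7.9445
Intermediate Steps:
(-1185 + 4572)/(425 + (-1884/1497 + 822/317)) = 3387/(425 + (-1884*1/1497 + 822*(1/317))) = 3387/(425 + (-628/499 + 822/317)) = 3387/(425 + 211102/158183) = 3387/(67438877/158183) = 3387*(158183/67438877) = 535765821/67438877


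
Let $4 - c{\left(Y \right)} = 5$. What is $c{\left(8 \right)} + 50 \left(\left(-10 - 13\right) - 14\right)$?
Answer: $-1851$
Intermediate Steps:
$c{\left(Y \right)} = -1$ ($c{\left(Y \right)} = 4 - 5 = -1$)
$c{\left(8 \right)} + 50 \left(\left(-10 - 13\right) - 14\right) = -1 + 50 \left(\left(-10 - 13\right) - 14\right) = -1 + 50 \left(-23 - 14\right) = -1 + 50 \left(-37\right) = -1 - 1850 = -1851$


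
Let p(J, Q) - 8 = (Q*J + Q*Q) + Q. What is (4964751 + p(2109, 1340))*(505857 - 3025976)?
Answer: -24162293623321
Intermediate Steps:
p(J, Q) = 8 + Q + Q**2 + J*Q (p(J, Q) = 8 + ((Q*J + Q*Q) + Q) = 8 + ((J*Q + Q**2) + Q) = 8 + ((Q**2 + J*Q) + Q) = 8 + (Q + Q**2 + J*Q) = 8 + Q + Q**2 + J*Q)
(4964751 + p(2109, 1340))*(505857 - 3025976) = (4964751 + (8 + 1340 + 1340**2 + 2109*1340))*(505857 - 3025976) = (4964751 + (8 + 1340 + 1795600 + 2826060))*(-2520119) = (4964751 + 4623008)*(-2520119) = 9587759*(-2520119) = -24162293623321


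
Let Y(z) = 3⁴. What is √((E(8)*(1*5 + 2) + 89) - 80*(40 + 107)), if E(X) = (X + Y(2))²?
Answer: 48*√19 ≈ 209.23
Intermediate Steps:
Y(z) = 81
E(X) = (81 + X)² (E(X) = (X + 81)² = (81 + X)²)
√((E(8)*(1*5 + 2) + 89) - 80*(40 + 107)) = √(((81 + 8)²*(1*5 + 2) + 89) - 80*(40 + 107)) = √((89²*(5 + 2) + 89) - 80*147) = √((7921*7 + 89) - 11760) = √((55447 + 89) - 11760) = √(55536 - 11760) = √43776 = 48*√19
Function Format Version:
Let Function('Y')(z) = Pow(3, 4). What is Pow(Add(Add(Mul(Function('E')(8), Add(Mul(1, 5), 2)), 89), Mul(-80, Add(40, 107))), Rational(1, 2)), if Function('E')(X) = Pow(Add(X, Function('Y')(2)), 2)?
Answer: Mul(48, Pow(19, Rational(1, 2))) ≈ 209.23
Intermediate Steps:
Function('Y')(z) = 81
Function('E')(X) = Pow(Add(81, X), 2) (Function('E')(X) = Pow(Add(X, 81), 2) = Pow(Add(81, X), 2))
Pow(Add(Add(Mul(Function('E')(8), Add(Mul(1, 5), 2)), 89), Mul(-80, Add(40, 107))), Rational(1, 2)) = Pow(Add(Add(Mul(Pow(Add(81, 8), 2), Add(Mul(1, 5), 2)), 89), Mul(-80, Add(40, 107))), Rational(1, 2)) = Pow(Add(Add(Mul(Pow(89, 2), Add(5, 2)), 89), Mul(-80, 147)), Rational(1, 2)) = Pow(Add(Add(Mul(7921, 7), 89), -11760), Rational(1, 2)) = Pow(Add(Add(55447, 89), -11760), Rational(1, 2)) = Pow(Add(55536, -11760), Rational(1, 2)) = Pow(43776, Rational(1, 2)) = Mul(48, Pow(19, Rational(1, 2)))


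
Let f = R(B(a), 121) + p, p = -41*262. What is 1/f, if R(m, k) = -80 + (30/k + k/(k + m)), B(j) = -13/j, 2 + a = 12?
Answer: -144837/1567243694 ≈ -9.2415e-5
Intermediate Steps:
a = 10 (a = -2 + 12 = 10)
p = -10742
R(m, k) = -80 + 30/k + k/(k + m)
f = -1567243694/144837 (f = (-79*121**2 + 30*121 + 30*(-13/10) - 80*121*(-13/10))/(121*(121 - 13/10)) - 10742 = (-79*14641 + 3630 + 30*(-13*1/10) - 80*121*(-13*1/10))/(121*(121 - 13*1/10)) - 10742 = (-1156639 + 3630 + 30*(-13/10) - 80*121*(-13/10))/(121*(121 - 13/10)) - 10742 = (-1156639 + 3630 - 39 + 12584)/(121*(1197/10)) - 10742 = (1/121)*(10/1197)*(-1140464) - 10742 = -11404640/144837 - 10742 = -1567243694/144837 ≈ -10821.)
1/f = 1/(-1567243694/144837) = -144837/1567243694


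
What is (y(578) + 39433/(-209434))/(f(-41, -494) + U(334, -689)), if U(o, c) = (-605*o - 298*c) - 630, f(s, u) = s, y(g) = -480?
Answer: -100567753/540549154 ≈ -0.18605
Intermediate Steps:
U(o, c) = -630 - 605*o - 298*c
(y(578) + 39433/(-209434))/(f(-41, -494) + U(334, -689)) = (-480 + 39433/(-209434))/(-41 + (-630 - 605*334 - 298*(-689))) = (-480 + 39433*(-1/209434))/(-41 + (-630 - 202070 + 205322)) = (-480 - 39433/209434)/(-41 + 2622) = -100567753/209434/2581 = -100567753/209434*1/2581 = -100567753/540549154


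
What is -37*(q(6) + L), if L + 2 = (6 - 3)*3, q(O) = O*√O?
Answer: -259 - 222*√6 ≈ -802.79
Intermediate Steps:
q(O) = O^(3/2)
L = 7 (L = -2 + (6 - 3)*3 = -2 + 3*3 = -2 + 9 = 7)
-37*(q(6) + L) = -37*(6^(3/2) + 7) = -37*(6*√6 + 7) = -37*(7 + 6*√6) = -259 - 222*√6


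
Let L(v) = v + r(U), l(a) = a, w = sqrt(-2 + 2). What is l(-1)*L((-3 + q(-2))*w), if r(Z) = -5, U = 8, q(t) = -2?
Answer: 5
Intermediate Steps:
w = 0 (w = sqrt(0) = 0)
L(v) = -5 + v (L(v) = v - 5 = -5 + v)
l(-1)*L((-3 + q(-2))*w) = -(-5 + (-3 - 2)*0) = -(-5 - 5*0) = -(-5 + 0) = -1*(-5) = 5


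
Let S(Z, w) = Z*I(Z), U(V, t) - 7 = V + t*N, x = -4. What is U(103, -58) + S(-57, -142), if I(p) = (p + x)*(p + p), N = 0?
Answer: -396268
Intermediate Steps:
I(p) = 2*p*(-4 + p) (I(p) = (p - 4)*(p + p) = (-4 + p)*(2*p) = 2*p*(-4 + p))
U(V, t) = 7 + V (U(V, t) = 7 + (V + t*0) = 7 + (V + 0) = 7 + V)
S(Z, w) = 2*Z²*(-4 + Z) (S(Z, w) = Z*(2*Z*(-4 + Z)) = 2*Z²*(-4 + Z))
U(103, -58) + S(-57, -142) = (7 + 103) + 2*(-57)²*(-4 - 57) = 110 + 2*3249*(-61) = 110 - 396378 = -396268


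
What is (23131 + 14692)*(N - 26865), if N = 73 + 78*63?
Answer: -827491594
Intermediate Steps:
N = 4987 (N = 73 + 4914 = 4987)
(23131 + 14692)*(N - 26865) = (23131 + 14692)*(4987 - 26865) = 37823*(-21878) = -827491594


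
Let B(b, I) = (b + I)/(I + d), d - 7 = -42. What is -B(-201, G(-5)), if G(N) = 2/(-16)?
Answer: -1609/281 ≈ -5.7260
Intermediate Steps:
d = -35 (d = 7 - 42 = -35)
G(N) = -⅛ (G(N) = 2*(-1/16) = -⅛)
B(b, I) = (I + b)/(-35 + I) (B(b, I) = (b + I)/(I - 35) = (I + b)/(-35 + I))
-B(-201, G(-5)) = -(-⅛ - 201)/(-35 - ⅛) = -(-1609)/((-281/8)*8) = -(-8)*(-1609)/(281*8) = -1*1609/281 = -1609/281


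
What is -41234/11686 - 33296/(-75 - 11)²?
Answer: -86757965/10803707 ≈ -8.0304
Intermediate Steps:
-41234/11686 - 33296/(-75 - 11)² = -41234*1/11686 - 33296/((-86)²) = -20617/5843 - 33296/7396 = -20617/5843 - 33296*1/7396 = -20617/5843 - 8324/1849 = -86757965/10803707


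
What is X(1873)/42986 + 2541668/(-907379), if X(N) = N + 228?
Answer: -107349737369/39004593694 ≈ -2.7522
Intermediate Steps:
X(N) = 228 + N
X(1873)/42986 + 2541668/(-907379) = (228 + 1873)/42986 + 2541668/(-907379) = 2101*(1/42986) + 2541668*(-1/907379) = 2101/42986 - 2541668/907379 = -107349737369/39004593694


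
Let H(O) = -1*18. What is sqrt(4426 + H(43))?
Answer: 2*sqrt(1102) ≈ 66.393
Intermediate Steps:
H(O) = -18
sqrt(4426 + H(43)) = sqrt(4426 - 18) = sqrt(4408) = 2*sqrt(1102)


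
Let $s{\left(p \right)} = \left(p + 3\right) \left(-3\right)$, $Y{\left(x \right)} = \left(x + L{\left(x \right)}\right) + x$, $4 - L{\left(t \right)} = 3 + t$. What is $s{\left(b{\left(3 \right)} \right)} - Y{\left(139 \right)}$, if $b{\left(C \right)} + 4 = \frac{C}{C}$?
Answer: $-140$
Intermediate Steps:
$b{\left(C \right)} = -3$ ($b{\left(C \right)} = -4 + \frac{C}{C} = -4 + 1 = -3$)
$L{\left(t \right)} = 1 - t$ ($L{\left(t \right)} = 4 - \left(3 + t\right) = 1 - t$)
$Y{\left(x \right)} = 1 + x$ ($Y{\left(x \right)} = \left(x - \left(-1 + x\right)\right) + x = 1 + x$)
$s{\left(p \right)} = -9 - 3 p$ ($s{\left(p \right)} = \left(3 + p\right) \left(-3\right) = -9 - 3 p$)
$s{\left(b{\left(3 \right)} \right)} - Y{\left(139 \right)} = \left(-9 - -9\right) - \left(1 + 139\right) = \left(-9 + 9\right) - 140 = 0 - 140 = -140$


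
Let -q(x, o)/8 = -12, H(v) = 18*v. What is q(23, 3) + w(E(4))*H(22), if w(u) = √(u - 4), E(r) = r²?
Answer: 96 + 792*√3 ≈ 1467.8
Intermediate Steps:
q(x, o) = 96 (q(x, o) = -8*(-12) = 96)
w(u) = √(-4 + u)
q(23, 3) + w(E(4))*H(22) = 96 + √(-4 + 4²)*(18*22) = 96 + √(-4 + 16)*396 = 96 + √12*396 = 96 + (2*√3)*396 = 96 + 792*√3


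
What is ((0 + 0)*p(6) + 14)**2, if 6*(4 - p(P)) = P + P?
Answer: 196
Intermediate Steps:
p(P) = 4 - P/3 (p(P) = 4 - (P + P)/6 = 4 - P/3)
((0 + 0)*p(6) + 14)**2 = ((0 + 0)*(4 - 1/3*6) + 14)**2 = (0*(4 - 2) + 14)**2 = (0*2 + 14)**2 = (0 + 14)**2 = 14**2 = 196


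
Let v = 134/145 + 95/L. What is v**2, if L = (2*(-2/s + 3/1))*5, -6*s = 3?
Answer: 21446161/4120900 ≈ 5.2042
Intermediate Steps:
s = -1/2 (s = -1/6*3 = -1/2 ≈ -0.50000)
L = 70 (L = (2*(-2/(-1/2) + 3/1))*5 = (2*(-2*(-2) + 3*1))*5 = (2*(4 + 3))*5 = (2*7)*5 = 14*5 = 70)
v = 4631/2030 (v = 134/145 + 95/70 = 134*(1/145) + 95*(1/70) = 134/145 + 19/14 = 4631/2030 ≈ 2.2813)
v**2 = (4631/2030)**2 = 21446161/4120900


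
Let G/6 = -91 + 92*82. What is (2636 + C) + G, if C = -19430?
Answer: 27924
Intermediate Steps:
G = 44718 (G = 6*(-91 + 92*82) = 6*(-91 + 7544) = 6*7453 = 44718)
(2636 + C) + G = (2636 - 19430) + 44718 = -16794 + 44718 = 27924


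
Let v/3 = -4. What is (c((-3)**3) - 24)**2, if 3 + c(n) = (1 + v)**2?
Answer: 8836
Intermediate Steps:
v = -12 (v = 3*(-4) = -12)
c(n) = 118 (c(n) = -3 + (1 - 12)**2 = -3 + (-11)**2 = -3 + 121 = 118)
(c((-3)**3) - 24)**2 = (118 - 24)**2 = 94**2 = 8836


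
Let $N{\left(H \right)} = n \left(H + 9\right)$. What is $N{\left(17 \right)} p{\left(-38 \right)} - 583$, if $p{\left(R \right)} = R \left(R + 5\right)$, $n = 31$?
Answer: $1010141$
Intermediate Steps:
$p{\left(R \right)} = R \left(5 + R\right)$
$N{\left(H \right)} = 279 + 31 H$ ($N{\left(H \right)} = 31 \left(H + 9\right) = 31 \left(9 + H\right) = 279 + 31 H$)
$N{\left(17 \right)} p{\left(-38 \right)} - 583 = \left(279 + 31 \cdot 17\right) \left(- 38 \left(5 - 38\right)\right) - 583 = \left(279 + 527\right) \left(\left(-38\right) \left(-33\right)\right) - 583 = 806 \cdot 1254 - 583 = 1010724 - 583 = 1010141$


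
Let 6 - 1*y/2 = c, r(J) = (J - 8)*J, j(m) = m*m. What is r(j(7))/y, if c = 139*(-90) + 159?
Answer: 2009/24714 ≈ 0.081290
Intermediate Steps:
j(m) = m²
r(J) = J*(-8 + J) (r(J) = (-8 + J)*J = J*(-8 + J))
c = -12351 (c = -12510 + 159 = -12351)
y = 24714 (y = 12 - 2*(-12351) = 12 + 24702 = 24714)
r(j(7))/y = (7²*(-8 + 7²))/24714 = (49*(-8 + 49))*(1/24714) = (49*41)*(1/24714) = 2009*(1/24714) = 2009/24714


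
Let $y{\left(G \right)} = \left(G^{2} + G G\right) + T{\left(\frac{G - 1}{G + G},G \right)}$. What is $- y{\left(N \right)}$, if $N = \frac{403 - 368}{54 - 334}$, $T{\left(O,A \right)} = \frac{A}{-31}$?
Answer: $- \frac{35}{992} \approx -0.035282$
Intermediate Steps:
$T{\left(O,A \right)} = - \frac{A}{31}$ ($T{\left(O,A \right)} = A \left(- \frac{1}{31}\right) = - \frac{A}{31}$)
$N = - \frac{1}{8}$ ($N = \frac{35}{-280} = 35 \left(- \frac{1}{280}\right) = - \frac{1}{8} \approx -0.125$)
$y{\left(G \right)} = 2 G^{2} - \frac{G}{31}$ ($y{\left(G \right)} = \left(G^{2} + G G\right) - \frac{G}{31} = \left(G^{2} + G^{2}\right) - \frac{G}{31} = 2 G^{2} - \frac{G}{31}$)
$- y{\left(N \right)} = - \frac{\left(-1\right) \left(-1 + 62 \left(- \frac{1}{8}\right)\right)}{31 \cdot 8} = - \frac{\left(-1\right) \left(-1 - \frac{31}{4}\right)}{31 \cdot 8} = - \frac{\left(-1\right) \left(-35\right)}{31 \cdot 8 \cdot 4} = \left(-1\right) \frac{35}{992} = - \frac{35}{992}$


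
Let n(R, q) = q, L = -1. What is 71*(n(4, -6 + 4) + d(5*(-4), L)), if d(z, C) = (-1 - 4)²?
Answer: 1633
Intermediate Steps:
d(z, C) = 25 (d(z, C) = (-5)² = 25)
71*(n(4, -6 + 4) + d(5*(-4), L)) = 71*((-6 + 4) + 25) = 71*(-2 + 25) = 71*23 = 1633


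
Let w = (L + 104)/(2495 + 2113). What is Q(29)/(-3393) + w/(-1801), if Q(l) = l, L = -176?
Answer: -115147/13485888 ≈ -0.0085383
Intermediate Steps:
w = -1/64 (w = (-176 + 104)/(2495 + 2113) = -72/4608 = -72*1/4608 = -1/64 ≈ -0.015625)
Q(29)/(-3393) + w/(-1801) = 29/(-3393) - 1/64/(-1801) = 29*(-1/3393) - 1/64*(-1/1801) = -1/117 + 1/115264 = -115147/13485888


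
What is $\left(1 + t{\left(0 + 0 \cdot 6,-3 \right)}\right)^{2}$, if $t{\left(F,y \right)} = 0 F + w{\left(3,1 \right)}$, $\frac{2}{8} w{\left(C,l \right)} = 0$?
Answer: $1$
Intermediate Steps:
$w{\left(C,l \right)} = 0$ ($w{\left(C,l \right)} = 4 \cdot 0 = 0$)
$t{\left(F,y \right)} = 0$ ($t{\left(F,y \right)} = 0 F + 0 = 0 + 0 = 0$)
$\left(1 + t{\left(0 + 0 \cdot 6,-3 \right)}\right)^{2} = \left(1 + 0\right)^{2} = 1^{2} = 1$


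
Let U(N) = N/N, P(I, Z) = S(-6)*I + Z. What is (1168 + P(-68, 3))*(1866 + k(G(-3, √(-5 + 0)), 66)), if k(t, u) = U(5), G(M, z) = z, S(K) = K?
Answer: 2947993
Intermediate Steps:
P(I, Z) = Z - 6*I (P(I, Z) = -6*I + Z = Z - 6*I)
U(N) = 1
k(t, u) = 1
(1168 + P(-68, 3))*(1866 + k(G(-3, √(-5 + 0)), 66)) = (1168 + (3 - 6*(-68)))*(1866 + 1) = (1168 + (3 + 408))*1867 = (1168 + 411)*1867 = 1579*1867 = 2947993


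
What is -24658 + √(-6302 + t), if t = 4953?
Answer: -24658 + I*√1349 ≈ -24658.0 + 36.729*I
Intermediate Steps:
-24658 + √(-6302 + t) = -24658 + √(-6302 + 4953) = -24658 + √(-1349) = -24658 + I*√1349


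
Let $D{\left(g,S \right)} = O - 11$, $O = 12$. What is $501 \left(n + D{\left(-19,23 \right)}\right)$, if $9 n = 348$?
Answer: $19873$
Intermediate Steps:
$n = \frac{116}{3}$ ($n = \frac{1}{9} \cdot 348 = \frac{116}{3} \approx 38.667$)
$D{\left(g,S \right)} = 1$ ($D{\left(g,S \right)} = 12 - 11 = 1$)
$501 \left(n + D{\left(-19,23 \right)}\right) = 501 \left(\frac{116}{3} + 1\right) = 501 \cdot \frac{119}{3} = 19873$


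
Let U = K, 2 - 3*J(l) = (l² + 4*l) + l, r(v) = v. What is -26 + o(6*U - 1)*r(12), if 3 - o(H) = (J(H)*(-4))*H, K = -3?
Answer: 80266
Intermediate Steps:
J(l) = ⅔ - 5*l/3 - l²/3 (J(l) = ⅔ - ((l² + 4*l) + l)/3 = ⅔ - (l² + 5*l)/3 = ⅔ + (-5*l/3 - l²/3) = ⅔ - 5*l/3 - l²/3)
U = -3
o(H) = 3 - H*(-8/3 + 4*H²/3 + 20*H/3) (o(H) = 3 - (⅔ - 5*H/3 - H²/3)*(-4)*H = 3 - (-8/3 + 4*H²/3 + 20*H/3)*H = 3 - H*(-8/3 + 4*H²/3 + 20*H/3))
-26 + o(6*U - 1)*r(12) = -26 + (3 - 4*(6*(-3) - 1)*(-2 + (6*(-3) - 1)² + 5*(6*(-3) - 1))/3)*12 = -26 + (3 - 4*(-18 - 1)*(-2 + (-18 - 1)² + 5*(-18 - 1))/3)*12 = -26 + (3 - 4/3*(-19)*(-2 + (-19)² + 5*(-19)))*12 = -26 + (3 - 4/3*(-19)*(-2 + 361 - 95))*12 = -26 + (3 - 4/3*(-19)*264)*12 = -26 + (3 + 6688)*12 = -26 + 6691*12 = -26 + 80292 = 80266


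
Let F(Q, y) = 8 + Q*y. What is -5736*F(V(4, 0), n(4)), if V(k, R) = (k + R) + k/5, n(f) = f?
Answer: -780096/5 ≈ -1.5602e+5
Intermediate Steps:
V(k, R) = R + 6*k/5 (V(k, R) = (R + k) + k*(⅕) = (R + k) + k/5 = R + 6*k/5)
-5736*F(V(4, 0), n(4)) = -5736*(8 + (0 + (6/5)*4)*4) = -5736*(8 + (0 + 24/5)*4) = -5736*(8 + (24/5)*4) = -5736*(8 + 96/5) = -5736*136/5 = -780096/5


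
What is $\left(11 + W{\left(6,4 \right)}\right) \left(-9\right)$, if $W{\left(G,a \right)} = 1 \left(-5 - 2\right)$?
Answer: $-36$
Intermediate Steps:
$W{\left(G,a \right)} = -7$ ($W{\left(G,a \right)} = 1 \left(-7\right) = -7$)
$\left(11 + W{\left(6,4 \right)}\right) \left(-9\right) = \left(11 - 7\right) \left(-9\right) = 4 \left(-9\right) = -36$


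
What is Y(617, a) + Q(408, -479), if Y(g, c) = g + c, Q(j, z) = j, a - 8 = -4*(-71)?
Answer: 1317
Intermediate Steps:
a = 292 (a = 8 - 4*(-71) = 8 + 284 = 292)
Y(g, c) = c + g
Y(617, a) + Q(408, -479) = (292 + 617) + 408 = 909 + 408 = 1317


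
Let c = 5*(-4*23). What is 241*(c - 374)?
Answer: -200994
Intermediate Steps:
c = -460 (c = 5*(-92) = -460)
241*(c - 374) = 241*(-460 - 374) = 241*(-834) = -200994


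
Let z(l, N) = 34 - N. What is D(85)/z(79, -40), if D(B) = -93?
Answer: -93/74 ≈ -1.2568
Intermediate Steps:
D(85)/z(79, -40) = -93/(34 - 1*(-40)) = -93/(34 + 40) = -93/74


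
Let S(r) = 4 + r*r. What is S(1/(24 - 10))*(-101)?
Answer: -79285/196 ≈ -404.52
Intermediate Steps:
S(r) = 4 + r²
S(1/(24 - 10))*(-101) = (4 + (1/(24 - 10))²)*(-101) = (4 + (1/14)²)*(-101) = (4 + 1/196)*(-101) = (785/196)*(-101) = -79285/196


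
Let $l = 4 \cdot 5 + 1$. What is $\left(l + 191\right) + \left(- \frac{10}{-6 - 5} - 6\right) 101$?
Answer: $- \frac{3324}{11} \approx -302.18$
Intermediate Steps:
$l = 21$ ($l = 20 + 1 = 21$)
$\left(l + 191\right) + \left(- \frac{10}{-6 - 5} - 6\right) 101 = \left(21 + 191\right) + \left(- \frac{10}{-6 - 5} - 6\right) 101 = 212 + \left(- \frac{10}{-11} - 6\right) 101 = 212 + \left(\left(-10\right) \left(- \frac{1}{11}\right) - 6\right) 101 = 212 + \left(\frac{10}{11} - 6\right) 101 = 212 - \frac{5656}{11} = - \frac{3324}{11}$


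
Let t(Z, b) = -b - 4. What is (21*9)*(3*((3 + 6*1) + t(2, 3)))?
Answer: 1134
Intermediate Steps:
t(Z, b) = -4 - b
(21*9)*(3*((3 + 6*1) + t(2, 3))) = (21*9)*(3*((3 + 6*1) + (-4 - 1*3))) = 189*(3*((3 + 6) + (-4 - 3))) = 189*(3*(9 - 7)) = 189*(3*2) = 189*6 = 1134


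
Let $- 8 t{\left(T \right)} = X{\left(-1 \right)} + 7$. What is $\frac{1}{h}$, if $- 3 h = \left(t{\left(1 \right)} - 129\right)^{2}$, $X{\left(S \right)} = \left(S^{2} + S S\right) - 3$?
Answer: $- \frac{16}{89787} \approx -0.0001782$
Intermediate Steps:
$X{\left(S \right)} = -3 + 2 S^{2}$ ($X{\left(S \right)} = \left(S^{2} + S^{2}\right) - 3 = 2 S^{2} - 3 = -3 + 2 S^{2}$)
$t{\left(T \right)} = - \frac{3}{4}$ ($t{\left(T \right)} = - \frac{\left(-3 + 2 \left(-1\right)^{2}\right) + 7}{8} = - \frac{\left(-3 + 2 \cdot 1\right) + 7}{8} = - \frac{\left(-3 + 2\right) + 7}{8} = - \frac{-1 + 7}{8} = \left(- \frac{1}{8}\right) 6 = - \frac{3}{4}$)
$h = - \frac{89787}{16}$ ($h = - \frac{\left(- \frac{3}{4} - 129\right)^{2}}{3} = - \frac{\left(- \frac{519}{4}\right)^{2}}{3} = \left(- \frac{1}{3}\right) \frac{269361}{16} = - \frac{89787}{16} \approx -5611.7$)
$\frac{1}{h} = \frac{1}{- \frac{89787}{16}} = - \frac{16}{89787}$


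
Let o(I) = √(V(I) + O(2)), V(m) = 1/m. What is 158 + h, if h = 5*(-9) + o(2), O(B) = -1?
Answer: 113 + I*√2/2 ≈ 113.0 + 0.70711*I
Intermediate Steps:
V(m) = 1/m
o(I) = √(-1 + 1/I) (o(I) = √(1/I - 1) = √(-1 + 1/I))
h = -45 + I*√2/2 (h = 5*(-9) + √((1 - 1*2)/2) = -45 + √((1 - 2)/2) = -45 + √((½)*(-1)) = -45 + √(-½) = -45 + I*√2/2 ≈ -45.0 + 0.70711*I)
158 + h = 158 + (-45 + I*√2/2) = 113 + I*√2/2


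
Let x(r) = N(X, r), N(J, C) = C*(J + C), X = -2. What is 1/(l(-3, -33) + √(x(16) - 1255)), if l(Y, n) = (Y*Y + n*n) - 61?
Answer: 1037/1076400 - I*√1031/1076400 ≈ 0.0009634 - 2.983e-5*I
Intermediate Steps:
l(Y, n) = -61 + Y² + n² (l(Y, n) = (Y² + n²) - 61 = -61 + Y² + n²)
N(J, C) = C*(C + J)
x(r) = r*(-2 + r) (x(r) = r*(r - 2) = r*(-2 + r))
1/(l(-3, -33) + √(x(16) - 1255)) = 1/((-61 + (-3)² + (-33)²) + √(16*(-2 + 16) - 1255)) = 1/((-61 + 9 + 1089) + √(16*14 - 1255)) = 1/(1037 + √(224 - 1255)) = 1/(1037 + √(-1031)) = 1/(1037 + I*√1031)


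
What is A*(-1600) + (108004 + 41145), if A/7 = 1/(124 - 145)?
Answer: 449047/3 ≈ 1.4968e+5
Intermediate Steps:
A = -1/3 (A = 7/(124 - 145) = 7/(-21) = 7*(-1/21) = -1/3 ≈ -0.33333)
A*(-1600) + (108004 + 41145) = -1/3*(-1600) + (108004 + 41145) = 1600/3 + 149149 = 449047/3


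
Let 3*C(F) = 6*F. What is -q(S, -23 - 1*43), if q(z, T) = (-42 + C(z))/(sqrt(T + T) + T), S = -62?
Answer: -83/34 - 83*I*sqrt(33)/1122 ≈ -2.4412 - 0.42495*I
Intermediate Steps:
C(F) = 2*F (C(F) = (6*F)/3 = 2*F)
q(z, T) = (-42 + 2*z)/(T + sqrt(2)*sqrt(T)) (q(z, T) = (-42 + 2*z)/(sqrt(T + T) + T) = (-42 + 2*z)/(sqrt(2*T) + T) = (-42 + 2*z)/(sqrt(2)*sqrt(T) + T) = (-42 + 2*z)/(T + sqrt(2)*sqrt(T)))
-q(S, -23 - 1*43) = -2*(-21 - 62)/((-23 - 1*43) + sqrt(2)*sqrt(-23 - 1*43)) = -2*(-83)/((-23 - 43) + sqrt(2)*sqrt(-23 - 43)) = -2*(-83)/(-66 + sqrt(2)*sqrt(-66)) = -2*(-83)/(-66 + sqrt(2)*(I*sqrt(66))) = -2*(-83)/(-66 + 2*I*sqrt(33)) = -(-166)/(-66 + 2*I*sqrt(33)) = 166/(-66 + 2*I*sqrt(33))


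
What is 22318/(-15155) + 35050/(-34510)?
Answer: -18591099/7471415 ≈ -2.4883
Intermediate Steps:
22318/(-15155) + 35050/(-34510) = 22318*(-1/15155) + 35050*(-1/34510) = -22318/15155 - 3505/3451 = -18591099/7471415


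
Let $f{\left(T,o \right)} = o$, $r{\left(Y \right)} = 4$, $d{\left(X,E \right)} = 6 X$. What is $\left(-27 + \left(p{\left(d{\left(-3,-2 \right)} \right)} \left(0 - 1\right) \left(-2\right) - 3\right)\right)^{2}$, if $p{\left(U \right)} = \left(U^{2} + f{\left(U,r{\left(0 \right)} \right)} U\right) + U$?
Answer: $191844$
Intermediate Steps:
$p{\left(U \right)} = U^{2} + 5 U$ ($p{\left(U \right)} = \left(U^{2} + 4 U\right) + U = U^{2} + 5 U$)
$\left(-27 + \left(p{\left(d{\left(-3,-2 \right)} \right)} \left(0 - 1\right) \left(-2\right) - 3\right)\right)^{2} = \left(-27 - \left(3 - 6 \left(-3\right) \left(5 + 6 \left(-3\right)\right) \left(0 - 1\right) \left(-2\right)\right)\right)^{2} = \left(-27 - \left(3 - - 18 \left(5 - 18\right) \left(\left(-1\right) \left(-2\right)\right)\right)\right)^{2} = \left(-27 - \left(3 - \left(-18\right) \left(-13\right) 2\right)\right)^{2} = \left(-27 + \left(234 \cdot 2 - 3\right)\right)^{2} = \left(-27 + \left(468 - 3\right)\right)^{2} = \left(-27 + 465\right)^{2} = 438^{2} = 191844$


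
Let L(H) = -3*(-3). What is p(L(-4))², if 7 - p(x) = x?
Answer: 4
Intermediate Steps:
L(H) = 9
p(x) = 7 - x
p(L(-4))² = (7 - 1*9)² = (7 - 9)² = (-2)² = 4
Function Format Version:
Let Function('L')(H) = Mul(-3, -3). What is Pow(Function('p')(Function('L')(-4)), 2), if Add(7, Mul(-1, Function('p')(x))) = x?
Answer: 4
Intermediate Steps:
Function('L')(H) = 9
Function('p')(x) = Add(7, Mul(-1, x))
Pow(Function('p')(Function('L')(-4)), 2) = Pow(Add(7, Mul(-1, 9)), 2) = Pow(Add(7, -9), 2) = Pow(-2, 2) = 4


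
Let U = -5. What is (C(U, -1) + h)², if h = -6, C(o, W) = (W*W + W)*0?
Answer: 36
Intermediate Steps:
C(o, W) = 0 (C(o, W) = (W² + W)*0 = (W + W²)*0 = 0)
(C(U, -1) + h)² = (0 - 6)² = (-6)² = 36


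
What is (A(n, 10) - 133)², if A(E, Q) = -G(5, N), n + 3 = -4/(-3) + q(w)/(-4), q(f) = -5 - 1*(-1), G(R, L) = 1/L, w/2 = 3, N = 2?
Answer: 71289/4 ≈ 17822.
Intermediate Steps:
w = 6 (w = 2*3 = 6)
q(f) = -4 (q(f) = -5 + 1 = -4)
n = -⅔ (n = -3 + (-4/(-3) - 4/(-4)) = -3 + (-4*(-⅓) - 4*(-¼)) = -3 + (4/3 + 1) = -3 + 7/3 = -⅔ ≈ -0.66667)
A(E, Q) = -½ (A(E, Q) = -1/2 = -1*½ = -½)
(A(n, 10) - 133)² = (-½ - 133)² = (-267/2)² = 71289/4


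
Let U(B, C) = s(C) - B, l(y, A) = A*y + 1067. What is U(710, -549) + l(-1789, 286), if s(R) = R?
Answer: -511846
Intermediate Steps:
l(y, A) = 1067 + A*y
U(B, C) = C - B
U(710, -549) + l(-1789, 286) = (-549 - 1*710) + (1067 + 286*(-1789)) = (-549 - 710) + (1067 - 511654) = -1259 - 510587 = -511846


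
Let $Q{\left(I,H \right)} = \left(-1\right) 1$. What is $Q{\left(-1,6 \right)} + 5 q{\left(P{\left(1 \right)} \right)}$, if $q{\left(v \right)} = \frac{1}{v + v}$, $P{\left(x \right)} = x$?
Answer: $\frac{3}{2} \approx 1.5$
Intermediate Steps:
$Q{\left(I,H \right)} = -1$
$q{\left(v \right)} = \frac{1}{2 v}$
$Q{\left(-1,6 \right)} + 5 q{\left(P{\left(1 \right)} \right)} = -1 + 5 \frac{1}{2 \cdot 1} = -1 + 5 \cdot \frac{1}{2} \cdot 1 = -1 + 5 \cdot \frac{1}{2} = -1 + \frac{5}{2} = \frac{3}{2}$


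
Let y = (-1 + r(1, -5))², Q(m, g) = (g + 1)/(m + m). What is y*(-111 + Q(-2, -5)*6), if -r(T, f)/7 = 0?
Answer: -105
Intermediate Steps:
r(T, f) = 0 (r(T, f) = -7*0 = 0)
Q(m, g) = (1 + g)/(2*m) (Q(m, g) = (1 + g)/((2*m)) = (1 + g)*(1/(2*m)) = (1 + g)/(2*m))
y = 1 (y = (-1 + 0)² = (-1)² = 1)
y*(-111 + Q(-2, -5)*6) = 1*(-111 + ((½)*(1 - 5)/(-2))*6) = 1*(-111 + ((½)*(-½)*(-4))*6) = 1*(-111 + 1*6) = 1*(-111 + 6) = 1*(-105) = -105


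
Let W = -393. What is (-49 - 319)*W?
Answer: 144624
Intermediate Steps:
(-49 - 319)*W = (-49 - 319)*(-393) = -368*(-393) = 144624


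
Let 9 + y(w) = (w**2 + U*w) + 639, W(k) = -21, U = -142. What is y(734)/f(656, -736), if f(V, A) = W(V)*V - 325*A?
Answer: 217579/112712 ≈ 1.9304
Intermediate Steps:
f(V, A) = -325*A - 21*V (f(V, A) = -21*V - 325*A = -325*A - 21*V)
y(w) = 630 + w**2 - 142*w (y(w) = -9 + ((w**2 - 142*w) + 639) = -9 + (639 + w**2 - 142*w) = 630 + w**2 - 142*w)
y(734)/f(656, -736) = (630 + 734**2 - 142*734)/(-325*(-736) - 21*656) = (630 + 538756 - 104228)/(239200 - 13776) = 435158/225424 = 435158*(1/225424) = 217579/112712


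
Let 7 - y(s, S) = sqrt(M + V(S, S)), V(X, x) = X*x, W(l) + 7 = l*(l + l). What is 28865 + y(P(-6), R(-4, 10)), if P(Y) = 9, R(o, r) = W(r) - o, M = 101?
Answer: 28872 - sqrt(38910) ≈ 28675.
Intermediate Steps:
W(l) = -7 + 2*l**2 (W(l) = -7 + l*(l + l) = -7 + l*(2*l) = -7 + 2*l**2)
R(o, r) = -7 - o + 2*r**2 (R(o, r) = (-7 + 2*r**2) - o = -7 - o + 2*r**2)
y(s, S) = 7 - sqrt(101 + S**2) (y(s, S) = 7 - sqrt(101 + S*S) = 7 - sqrt(101 + S**2))
28865 + y(P(-6), R(-4, 10)) = 28865 + (7 - sqrt(101 + (-7 - 1*(-4) + 2*10**2)**2)) = 28865 + (7 - sqrt(101 + (-7 + 4 + 2*100)**2)) = 28865 + (7 - sqrt(101 + (-7 + 4 + 200)**2)) = 28865 + (7 - sqrt(101 + 197**2)) = 28865 + (7 - sqrt(101 + 38809)) = 28865 + (7 - sqrt(38910)) = 28872 - sqrt(38910)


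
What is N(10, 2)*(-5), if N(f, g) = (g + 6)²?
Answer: -320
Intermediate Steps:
N(f, g) = (6 + g)²
N(10, 2)*(-5) = (6 + 2)²*(-5) = 8²*(-5) = 64*(-5) = -320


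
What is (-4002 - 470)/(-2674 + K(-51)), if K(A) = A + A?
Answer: 559/347 ≈ 1.6110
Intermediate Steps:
K(A) = 2*A
(-4002 - 470)/(-2674 + K(-51)) = (-4002 - 470)/(-2674 + 2*(-51)) = -4472/(-2674 - 102) = -4472/(-2776) = -4472*(-1/2776) = 559/347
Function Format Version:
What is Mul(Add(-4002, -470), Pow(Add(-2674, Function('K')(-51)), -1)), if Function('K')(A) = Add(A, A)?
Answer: Rational(559, 347) ≈ 1.6110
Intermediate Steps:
Function('K')(A) = Mul(2, A)
Mul(Add(-4002, -470), Pow(Add(-2674, Function('K')(-51)), -1)) = Mul(Add(-4002, -470), Pow(Add(-2674, Mul(2, -51)), -1)) = Mul(-4472, Pow(Add(-2674, -102), -1)) = Mul(-4472, Pow(-2776, -1)) = Mul(-4472, Rational(-1, 2776)) = Rational(559, 347)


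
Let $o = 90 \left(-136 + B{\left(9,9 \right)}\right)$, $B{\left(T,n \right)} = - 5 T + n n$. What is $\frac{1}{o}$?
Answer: $- \frac{1}{9000} \approx -0.00011111$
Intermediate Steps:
$B{\left(T,n \right)} = n^{2} - 5 T$ ($B{\left(T,n \right)} = - 5 T + n^{2} = n^{2} - 5 T$)
$o = -9000$ ($o = 90 \left(-136 + \left(9^{2} - 45\right)\right) = 90 \left(-136 + \left(81 - 45\right)\right) = 90 \left(-136 + 36\right) = 90 \left(-100\right) = -9000$)
$\frac{1}{o} = \frac{1}{-9000} = - \frac{1}{9000}$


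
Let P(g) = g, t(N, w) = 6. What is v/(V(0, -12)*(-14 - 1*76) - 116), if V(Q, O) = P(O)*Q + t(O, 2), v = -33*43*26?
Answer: 18447/328 ≈ 56.241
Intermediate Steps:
v = -36894 (v = -1419*26 = -36894)
V(Q, O) = 6 + O*Q (V(Q, O) = O*Q + 6 = 6 + O*Q)
v/(V(0, -12)*(-14 - 1*76) - 116) = -36894/((6 - 12*0)*(-14 - 1*76) - 116) = -36894/((6 + 0)*(-14 - 76) - 116) = -36894/(6*(-90) - 116) = -36894/(-540 - 116) = -36894/(-656) = -36894*(-1/656) = 18447/328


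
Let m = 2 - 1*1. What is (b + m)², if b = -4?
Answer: 9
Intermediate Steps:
m = 1 (m = 2 - 1 = 1)
(b + m)² = (-4 + 1)² = (-3)² = 9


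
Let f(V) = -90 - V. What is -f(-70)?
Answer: 20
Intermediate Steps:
-f(-70) = -(-90 - 1*(-70)) = -(-90 + 70) = -1*(-20) = 20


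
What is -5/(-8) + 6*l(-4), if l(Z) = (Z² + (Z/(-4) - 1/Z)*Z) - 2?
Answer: 437/8 ≈ 54.625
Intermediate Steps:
l(Z) = -2 + Z² + Z*(-1/Z - Z/4) (l(Z) = (Z² + (Z*(-¼) - 1/Z)*Z) - 2 = (Z² + (-Z/4 - 1/Z)*Z) - 2 = (Z² + (-1/Z - Z/4)*Z) - 2 = (Z² + Z*(-1/Z - Z/4)) - 2 = -2 + Z² + Z*(-1/Z - Z/4))
-5/(-8) + 6*l(-4) = -5/(-8) + 6*(-3 + (¾)*(-4)²) = -5*(-⅛) + 6*(-3 + (¾)*16) = 5/8 + 6*(-3 + 12) = 5/8 + 6*9 = 5/8 + 54 = 437/8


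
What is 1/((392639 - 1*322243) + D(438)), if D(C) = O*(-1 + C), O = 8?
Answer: 1/73892 ≈ 1.3533e-5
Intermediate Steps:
D(C) = -8 + 8*C (D(C) = 8*(-1 + C) = -8 + 8*C)
1/((392639 - 1*322243) + D(438)) = 1/((392639 - 1*322243) + (-8 + 8*438)) = 1/((392639 - 322243) + (-8 + 3504)) = 1/(70396 + 3496) = 1/73892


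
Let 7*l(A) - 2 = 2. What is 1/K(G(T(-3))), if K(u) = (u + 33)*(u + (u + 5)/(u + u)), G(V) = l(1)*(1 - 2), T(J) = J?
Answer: -392/56523 ≈ -0.0069352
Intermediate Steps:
l(A) = 4/7 (l(A) = 2/7 + (⅐)*2 = 2/7 + 2/7 = 4/7)
G(V) = -4/7 (G(V) = 4*(1 - 2)/7 = (4/7)*(-1) = -4/7)
K(u) = (33 + u)*(u + (5 + u)/(2*u)) (K(u) = (33 + u)*(u + (5 + u)/((2*u))) = (33 + u)*(u + (5 + u)*(1/(2*u))) = (33 + u)*(u + (5 + u)/(2*u)))
1/K(G(T(-3))) = 1/(19 + (-4/7)² + (67/2)*(-4/7) + 165/(2*(-4/7))) = 1/(19 + 16/49 - 134/7 + (165/2)*(-7/4)) = 1/(19 + 16/49 - 134/7 - 1155/8) = 1/(-56523/392) = -392/56523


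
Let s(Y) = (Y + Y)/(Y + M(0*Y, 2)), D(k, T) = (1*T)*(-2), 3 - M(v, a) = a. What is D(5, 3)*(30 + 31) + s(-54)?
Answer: -19290/53 ≈ -363.96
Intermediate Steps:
M(v, a) = 3 - a
D(k, T) = -2*T (D(k, T) = T*(-2) = -2*T)
s(Y) = 2*Y/(1 + Y) (s(Y) = (Y + Y)/(Y + (3 - 1*2)) = (2*Y)/(Y + (3 - 2)) = (2*Y)/(Y + 1) = (2*Y)/(1 + Y) = 2*Y/(1 + Y))
D(5, 3)*(30 + 31) + s(-54) = (-2*3)*(30 + 31) + 2*(-54)/(1 - 54) = -6*61 + 2*(-54)/(-53) = -366 + 2*(-54)*(-1/53) = -366 + 108/53 = -19290/53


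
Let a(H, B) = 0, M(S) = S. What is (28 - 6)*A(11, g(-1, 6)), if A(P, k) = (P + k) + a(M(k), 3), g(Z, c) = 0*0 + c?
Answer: 374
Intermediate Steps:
g(Z, c) = c (g(Z, c) = 0 + c = c)
A(P, k) = P + k (A(P, k) = (P + k) + 0 = P + k)
(28 - 6)*A(11, g(-1, 6)) = (28 - 6)*(11 + 6) = 22*17 = 374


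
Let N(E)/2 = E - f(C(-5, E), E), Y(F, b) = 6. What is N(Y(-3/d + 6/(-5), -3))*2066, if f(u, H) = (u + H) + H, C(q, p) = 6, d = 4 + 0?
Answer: -49584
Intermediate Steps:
d = 4
f(u, H) = u + 2*H (f(u, H) = (H + u) + H = u + 2*H)
N(E) = -12 - 2*E (N(E) = 2*(E - (6 + 2*E)) = 2*(E + (-6 - 2*E)) = 2*(-6 - E) = -12 - 2*E)
N(Y(-3/d + 6/(-5), -3))*2066 = (-12 - 2*6)*2066 = (-12 - 12)*2066 = -24*2066 = -49584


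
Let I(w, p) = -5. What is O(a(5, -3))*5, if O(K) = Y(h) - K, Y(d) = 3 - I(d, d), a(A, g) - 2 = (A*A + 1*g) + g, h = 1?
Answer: -65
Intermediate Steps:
a(A, g) = 2 + A² + 2*g (a(A, g) = 2 + ((A*A + 1*g) + g) = 2 + ((A² + g) + g) = 2 + ((g + A²) + g) = 2 + (A² + 2*g) = 2 + A² + 2*g)
Y(d) = 8 (Y(d) = 3 - 1*(-5) = 3 + 5 = 8)
O(K) = 8 - K
O(a(5, -3))*5 = (8 - (2 + 5² + 2*(-3)))*5 = (8 - (2 + 25 - 6))*5 = (8 - 1*21)*5 = (8 - 21)*5 = -13*5 = -65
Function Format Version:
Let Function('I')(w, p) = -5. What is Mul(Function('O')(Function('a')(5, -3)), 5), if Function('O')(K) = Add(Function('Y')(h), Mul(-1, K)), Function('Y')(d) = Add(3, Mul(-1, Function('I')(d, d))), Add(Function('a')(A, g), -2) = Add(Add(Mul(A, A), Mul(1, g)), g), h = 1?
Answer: -65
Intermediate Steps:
Function('a')(A, g) = Add(2, Pow(A, 2), Mul(2, g)) (Function('a')(A, g) = Add(2, Add(Add(Mul(A, A), Mul(1, g)), g)) = Add(2, Add(Add(Pow(A, 2), g), g)) = Add(2, Add(Add(g, Pow(A, 2)), g)) = Add(2, Add(Pow(A, 2), Mul(2, g))) = Add(2, Pow(A, 2), Mul(2, g)))
Function('Y')(d) = 8 (Function('Y')(d) = Add(3, Mul(-1, -5)) = Add(3, 5) = 8)
Function('O')(K) = Add(8, Mul(-1, K))
Mul(Function('O')(Function('a')(5, -3)), 5) = Mul(Add(8, Mul(-1, Add(2, Pow(5, 2), Mul(2, -3)))), 5) = Mul(Add(8, Mul(-1, Add(2, 25, -6))), 5) = Mul(Add(8, Mul(-1, 21)), 5) = Mul(Add(8, -21), 5) = Mul(-13, 5) = -65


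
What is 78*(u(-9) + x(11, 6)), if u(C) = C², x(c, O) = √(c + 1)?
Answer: 6318 + 156*√3 ≈ 6588.2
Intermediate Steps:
x(c, O) = √(1 + c)
78*(u(-9) + x(11, 6)) = 78*((-9)² + √(1 + 11)) = 78*(81 + √12) = 78*(81 + 2*√3) = 6318 + 156*√3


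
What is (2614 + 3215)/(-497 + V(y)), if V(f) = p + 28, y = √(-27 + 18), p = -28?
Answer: -5829/497 ≈ -11.728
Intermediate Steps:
y = 3*I (y = √(-9) = 3*I ≈ 3.0*I)
V(f) = 0 (V(f) = -28 + 28 = 0)
(2614 + 3215)/(-497 + V(y)) = (2614 + 3215)/(-497 + 0) = 5829/(-497) = 5829*(-1/497) = -5829/497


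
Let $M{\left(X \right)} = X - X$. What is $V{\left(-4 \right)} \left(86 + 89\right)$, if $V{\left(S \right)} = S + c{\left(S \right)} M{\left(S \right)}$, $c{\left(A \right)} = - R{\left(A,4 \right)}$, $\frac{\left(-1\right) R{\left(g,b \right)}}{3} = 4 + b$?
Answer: $-700$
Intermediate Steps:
$R{\left(g,b \right)} = -12 - 3 b$ ($R{\left(g,b \right)} = - 3 \left(4 + b\right) = -12 - 3 b$)
$c{\left(A \right)} = 24$ ($c{\left(A \right)} = - (-12 - 12) = \left(-1\right) \left(-24\right) = 24$)
$M{\left(X \right)} = 0$
$V{\left(S \right)} = S$ ($V{\left(S \right)} = S + 24 \cdot 0 = S + 0 = S$)
$V{\left(-4 \right)} \left(86 + 89\right) = - 4 \left(86 + 89\right) = \left(-4\right) 175 = -700$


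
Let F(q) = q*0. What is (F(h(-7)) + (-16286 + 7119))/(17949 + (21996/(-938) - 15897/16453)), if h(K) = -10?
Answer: -70736761319/138314280906 ≈ -0.51142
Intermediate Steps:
F(q) = 0
(F(h(-7)) + (-16286 + 7119))/(17949 + (21996/(-938) - 15897/16453)) = (0 + (-16286 + 7119))/(17949 + (21996/(-938) - 15897/16453)) = (0 - 9167)/(17949 + (21996*(-1/938) - 15897*1/16453)) = -9167/(17949 + (-10998/469 - 15897/16453)) = -9167/(17949 - 188405787/7716457) = -9167/138314280906/7716457 = -9167*7716457/138314280906 = -70736761319/138314280906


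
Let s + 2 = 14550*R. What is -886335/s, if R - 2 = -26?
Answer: 886335/349202 ≈ 2.5382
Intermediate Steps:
R = -24 (R = 2 - 26 = -24)
s = -349202 (s = -2 + 14550*(-24) = -2 - 349200 = -349202)
-886335/s = -886335/(-349202) = -886335*(-1/349202) = 886335/349202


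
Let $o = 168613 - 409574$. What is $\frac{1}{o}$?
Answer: $- \frac{1}{240961} \approx -4.15 \cdot 10^{-6}$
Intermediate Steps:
$o = -240961$
$\frac{1}{o} = \frac{1}{-240961} = - \frac{1}{240961}$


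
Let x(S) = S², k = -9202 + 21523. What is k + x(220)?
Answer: 60721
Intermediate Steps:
k = 12321
k + x(220) = 12321 + 220² = 12321 + 48400 = 60721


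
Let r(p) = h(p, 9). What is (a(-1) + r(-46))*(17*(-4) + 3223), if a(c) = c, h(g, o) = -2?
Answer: -9465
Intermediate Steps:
r(p) = -2
(a(-1) + r(-46))*(17*(-4) + 3223) = (-1 - 2)*(17*(-4) + 3223) = -3*(-68 + 3223) = -3*3155 = -9465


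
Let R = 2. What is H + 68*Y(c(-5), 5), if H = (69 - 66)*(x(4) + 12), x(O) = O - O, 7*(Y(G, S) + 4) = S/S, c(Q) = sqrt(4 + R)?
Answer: -1584/7 ≈ -226.29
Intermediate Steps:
c(Q) = sqrt(6) (c(Q) = sqrt(4 + 2) = sqrt(6))
Y(G, S) = -27/7 (Y(G, S) = -4 + (S/S)/7 = -4 + (1/7)*1 = -4 + 1/7 = -27/7)
x(O) = 0
H = 36 (H = (69 - 66)*(0 + 12) = 3*12 = 36)
H + 68*Y(c(-5), 5) = 36 + 68*(-27/7) = 36 - 1836/7 = -1584/7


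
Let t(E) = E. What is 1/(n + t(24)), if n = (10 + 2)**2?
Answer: 1/168 ≈ 0.0059524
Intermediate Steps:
n = 144 (n = 12**2 = 144)
1/(n + t(24)) = 1/(144 + 24) = 1/168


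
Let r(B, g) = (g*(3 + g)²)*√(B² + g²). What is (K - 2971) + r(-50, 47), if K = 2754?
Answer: -217 + 117500*√4709 ≈ 8.0629e+6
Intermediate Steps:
r(B, g) = g*(3 + g)²*√(B² + g²)
(K - 2971) + r(-50, 47) = (2754 - 2971) + 47*(3 + 47)²*√((-50)² + 47²) = -217 + 47*50²*√(2500 + 2209) = -217 + 47*2500*√4709 = -217 + 117500*√4709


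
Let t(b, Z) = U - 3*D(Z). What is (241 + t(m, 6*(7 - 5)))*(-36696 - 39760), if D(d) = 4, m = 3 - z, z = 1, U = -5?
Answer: -17126144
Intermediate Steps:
m = 2 (m = 3 - 1*1 = 3 - 1 = 2)
t(b, Z) = -17 (t(b, Z) = -5 - 3*4 = -5 - 12 = -17)
(241 + t(m, 6*(7 - 5)))*(-36696 - 39760) = (241 - 17)*(-36696 - 39760) = 224*(-76456) = -17126144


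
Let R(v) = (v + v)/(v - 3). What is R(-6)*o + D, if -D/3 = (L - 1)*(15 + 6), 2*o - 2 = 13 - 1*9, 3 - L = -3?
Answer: -311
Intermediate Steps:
L = 6 (L = 3 - 1*(-3) = 3 + 3 = 6)
R(v) = 2*v/(-3 + v) (R(v) = (2*v)/(-3 + v) = 2*v/(-3 + v))
o = 3 (o = 1 + (13 - 1*9)/2 = 1 + (13 - 9)/2 = 1 + (½)*4 = 1 + 2 = 3)
D = -315 (D = -3*(6 - 1)*(15 + 6) = -15*21 = -3*105 = -315)
R(-6)*o + D = (2*(-6)/(-3 - 6))*3 - 315 = (2*(-6)/(-9))*3 - 315 = (2*(-6)*(-⅑))*3 - 315 = (4/3)*3 - 315 = 4 - 315 = -311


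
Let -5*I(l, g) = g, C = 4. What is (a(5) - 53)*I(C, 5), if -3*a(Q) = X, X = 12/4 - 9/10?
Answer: 537/10 ≈ 53.700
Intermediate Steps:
X = 21/10 (X = 12*(1/4) - 9*1/10 = 3 - 9/10 = 21/10 ≈ 2.1000)
a(Q) = -7/10 (a(Q) = -1/3*21/10 = -7/10)
I(l, g) = -g/5
(a(5) - 53)*I(C, 5) = (-7/10 - 53)*(-1/5*5) = -537/10*(-1) = 537/10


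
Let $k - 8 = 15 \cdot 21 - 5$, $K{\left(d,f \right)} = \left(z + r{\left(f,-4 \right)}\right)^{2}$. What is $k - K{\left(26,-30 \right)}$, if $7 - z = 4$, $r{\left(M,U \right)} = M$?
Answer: $-411$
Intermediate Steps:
$z = 3$ ($z = 7 - 4 = 3$)
$K{\left(d,f \right)} = \left(3 + f\right)^{2}$
$k = 318$ ($k = 8 + \left(15 \cdot 21 - 5\right) = 8 + \left(315 - 5\right) = 8 + 310 = 318$)
$k - K{\left(26,-30 \right)} = 318 - \left(3 - 30\right)^{2} = 318 - \left(-27\right)^{2} = 318 - 729 = -411$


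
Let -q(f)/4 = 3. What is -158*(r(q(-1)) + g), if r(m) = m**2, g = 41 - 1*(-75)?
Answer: -41080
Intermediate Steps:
q(f) = -12 (q(f) = -4*3 = -12)
g = 116 (g = 41 + 75 = 116)
-158*(r(q(-1)) + g) = -158*((-12)**2 + 116) = -158*(144 + 116) = -158*260 = -41080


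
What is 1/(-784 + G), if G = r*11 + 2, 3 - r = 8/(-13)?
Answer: -13/9649 ≈ -0.0013473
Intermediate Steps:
r = 47/13 (r = 3 - 8/(-13) = 3 - 8*(-1)/13 = 3 - 1*(-8/13) = 3 + 8/13 = 47/13 ≈ 3.6154)
G = 543/13 (G = (47/13)*11 + 2 = 517/13 + 2 = 543/13 ≈ 41.769)
1/(-784 + G) = 1/(-784 + 543/13) = 1/(-9649/13) = -13/9649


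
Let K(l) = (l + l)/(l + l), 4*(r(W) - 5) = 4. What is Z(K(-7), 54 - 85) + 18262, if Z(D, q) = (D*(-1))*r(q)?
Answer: 18256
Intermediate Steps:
r(W) = 6 (r(W) = 5 + (¼)*4 = 5 + 1 = 6)
K(l) = 1 (K(l) = (2*l)/((2*l)) = (2*l)*(1/(2*l)) = 1)
Z(D, q) = -6*D (Z(D, q) = (D*(-1))*6 = -D*6 = -6*D)
Z(K(-7), 54 - 85) + 18262 = -6*1 + 18262 = -6 + 18262 = 18256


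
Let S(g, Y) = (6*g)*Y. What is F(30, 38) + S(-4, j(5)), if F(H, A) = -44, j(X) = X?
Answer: -164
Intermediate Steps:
S(g, Y) = 6*Y*g
F(30, 38) + S(-4, j(5)) = -44 + 6*5*(-4) = -44 - 120 = -164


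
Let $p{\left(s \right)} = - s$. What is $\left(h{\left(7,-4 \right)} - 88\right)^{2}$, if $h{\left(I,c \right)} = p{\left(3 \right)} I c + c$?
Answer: $64$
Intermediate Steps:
$h{\left(I,c \right)} = c - 3 I c$ ($h{\left(I,c \right)} = \left(-1\right) 3 I c + c = - 3 I c + c = c - 3 I c$)
$\left(h{\left(7,-4 \right)} - 88\right)^{2} = \left(- 4 \left(1 - 21\right) - 88\right)^{2} = \left(\left(-4\right) \left(-20\right) - 88\right)^{2} = \left(80 - 88\right)^{2} = \left(-8\right)^{2} = 64$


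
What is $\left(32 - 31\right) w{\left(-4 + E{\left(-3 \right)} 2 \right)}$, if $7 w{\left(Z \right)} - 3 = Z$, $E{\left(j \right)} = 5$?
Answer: $\frac{9}{7} \approx 1.2857$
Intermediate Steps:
$w{\left(Z \right)} = \frac{3}{7} + \frac{Z}{7}$
$\left(32 - 31\right) w{\left(-4 + E{\left(-3 \right)} 2 \right)} = \left(32 - 31\right) \left(\frac{3}{7} + \frac{-4 + 5 \cdot 2}{7}\right) = 1 \left(\frac{3}{7} + \frac{-4 + 10}{7}\right) = 1 \left(\frac{3}{7} + \frac{1}{7} \cdot 6\right) = 1 \left(\frac{3}{7} + \frac{6}{7}\right) = 1 \cdot \frac{9}{7} = \frac{9}{7}$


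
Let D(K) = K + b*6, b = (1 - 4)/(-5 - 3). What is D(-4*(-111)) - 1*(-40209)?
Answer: 162621/4 ≈ 40655.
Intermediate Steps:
b = 3/8 (b = -3/(-8) = -3*(-1/8) = 3/8 ≈ 0.37500)
D(K) = 9/4 + K (D(K) = K + (3/8)*6 = K + 9/4 = 9/4 + K)
D(-4*(-111)) - 1*(-40209) = (9/4 - 4*(-111)) - 1*(-40209) = (9/4 + 444) + 40209 = 1785/4 + 40209 = 162621/4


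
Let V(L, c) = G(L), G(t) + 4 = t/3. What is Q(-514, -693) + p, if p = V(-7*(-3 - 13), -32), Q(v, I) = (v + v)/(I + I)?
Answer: 23614/693 ≈ 34.075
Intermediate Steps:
Q(v, I) = v/I (Q(v, I) = (2*v)/((2*I)) = (2*v)*(1/(2*I)) = v/I)
G(t) = -4 + t/3
V(L, c) = -4 + L/3
p = 100/3 (p = -4 + (-7*(-3 - 13))/3 = -4 + (-7*(-16))/3 = -4 + (1/3)*112 = -4 + 112/3 = 100/3 ≈ 33.333)
Q(-514, -693) + p = -514/(-693) + 100/3 = -514*(-1/693) + 100/3 = 514/693 + 100/3 = 23614/693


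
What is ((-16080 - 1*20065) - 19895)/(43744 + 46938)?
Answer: -28020/45341 ≈ -0.61798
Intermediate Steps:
((-16080 - 1*20065) - 19895)/(43744 + 46938) = ((-16080 - 20065) - 19895)/90682 = (-36145 - 19895)*(1/90682) = -56040*1/90682 = -28020/45341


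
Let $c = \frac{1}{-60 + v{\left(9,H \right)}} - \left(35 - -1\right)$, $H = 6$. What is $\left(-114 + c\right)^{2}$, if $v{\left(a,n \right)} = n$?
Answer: $\frac{65626201}{2916} \approx 22506.0$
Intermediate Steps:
$c = - \frac{1945}{54}$ ($c = \frac{1}{-60 + 6} - \left(35 - -1\right) = \frac{1}{-54} - \left(35 + 1\right) = - \frac{1}{54} - 36 = - \frac{1945}{54} \approx -36.018$)
$\left(-114 + c\right)^{2} = \left(-114 - \frac{1945}{54}\right)^{2} = \left(- \frac{8101}{54}\right)^{2} = \frac{65626201}{2916}$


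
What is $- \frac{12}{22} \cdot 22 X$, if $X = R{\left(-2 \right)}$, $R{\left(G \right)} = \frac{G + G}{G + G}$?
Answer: $-12$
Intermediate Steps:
$R{\left(G \right)} = 1$ ($R{\left(G \right)} = \frac{2 G}{2 G} = 2 G \frac{1}{2 G} = 1$)
$X = 1$
$- \frac{12}{22} \cdot 22 X = - \frac{12}{22} \cdot 22 \cdot 1 = \left(-12\right) \frac{1}{22} \cdot 22 \cdot 1 = \left(- \frac{6}{11}\right) 22 \cdot 1 = \left(-12\right) 1 = -12$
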